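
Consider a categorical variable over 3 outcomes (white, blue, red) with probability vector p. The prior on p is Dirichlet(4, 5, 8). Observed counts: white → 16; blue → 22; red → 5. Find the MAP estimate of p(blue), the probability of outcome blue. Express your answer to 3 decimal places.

MAP estimate of p(blue) = 0.456

The posterior is Dirichlet(αᵢ + nᵢ) = Dirichlet(20, 27, 13).
For a Dirichlet(a₁,…,a_K) with all aᵢ > 1, the mode has j-th component (aⱼ − 1)/(Σaᵢ − K).
Here Σaᵢ = 60 and K = 3, so p(blue) = (27 − 1)/(60 − 3) = 26/57 ≈ 0.456.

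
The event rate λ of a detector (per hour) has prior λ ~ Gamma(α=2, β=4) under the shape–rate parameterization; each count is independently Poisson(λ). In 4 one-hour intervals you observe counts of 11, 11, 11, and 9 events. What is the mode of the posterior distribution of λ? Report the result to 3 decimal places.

λ̂_MAP = 5.375

Σxᵢ = 11+11+11+9 = 42, with n = 4.
Posterior ∝ λe^(−4λ) · λ^42e^(−4λ) = λ^43e^(−8λ), i.e. Gamma(shape=44, rate=8).
The mode of a Gamma(a, b) with a ≥ 1 (shape–rate) is (a−1)/b = 43/8 ≈ 5.375.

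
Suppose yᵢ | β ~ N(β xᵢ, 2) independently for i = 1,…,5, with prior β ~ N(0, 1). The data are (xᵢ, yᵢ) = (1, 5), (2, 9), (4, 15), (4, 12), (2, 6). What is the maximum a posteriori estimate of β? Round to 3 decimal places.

log p(β | y) = −Σ(yᵢ − βxᵢ)²/(2·2) − β²/(2·1) + const.
Setting the derivative to zero: Σxᵢ(yᵢ − βxᵢ)/2 − β/1 = 0, so β = Σxᵢyᵢ / (Σxᵢ² + σ²/τ²).
Σxᵢyᵢ = 1·5 + 2·9 + 4·15 + 4·12 + 2·6 = 143; Σxᵢ² = 41; σ²/τ² = 2.
β̂_MAP = 143 / (41 + 2) = 143/43 ≈ 3.326.

β̂_MAP = 3.326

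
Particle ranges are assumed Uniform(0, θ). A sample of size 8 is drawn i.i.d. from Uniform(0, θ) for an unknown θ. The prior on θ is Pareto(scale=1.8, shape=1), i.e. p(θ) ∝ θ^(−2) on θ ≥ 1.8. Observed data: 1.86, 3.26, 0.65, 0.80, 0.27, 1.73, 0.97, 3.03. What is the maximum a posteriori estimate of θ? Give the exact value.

θ̂_MAP = 3.26

The Uniform(0, θ) likelihood is θ^(−n) for θ ≥ max(xᵢ), zero otherwise. Here max(xᵢ) = 3.26.
Posterior ∝ θ^(−2) · θ^(−8) = θ^(−10) on θ ≥ max(1.8, 3.26) = 3.26.
This density is strictly decreasing in θ, so the posterior mode lies at the lower boundary of the support.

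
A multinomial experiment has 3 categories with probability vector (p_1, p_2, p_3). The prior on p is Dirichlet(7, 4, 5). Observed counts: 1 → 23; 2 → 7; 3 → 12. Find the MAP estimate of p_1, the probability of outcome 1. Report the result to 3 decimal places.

The posterior is Dirichlet(αᵢ + nᵢ) = Dirichlet(30, 11, 17).
For a Dirichlet(a₁,…,a_K) with all aᵢ > 1, the mode has j-th component (aⱼ − 1)/(Σaᵢ − K).
Here Σaᵢ = 58 and K = 3, so p_1 = (30 − 1)/(58 − 3) = 29/55 ≈ 0.527.

MAP estimate: 0.527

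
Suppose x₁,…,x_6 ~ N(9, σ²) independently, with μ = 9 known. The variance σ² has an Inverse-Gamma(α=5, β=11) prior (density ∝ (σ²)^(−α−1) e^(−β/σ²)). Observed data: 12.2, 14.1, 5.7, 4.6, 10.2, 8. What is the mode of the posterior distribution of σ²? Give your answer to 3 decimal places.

Sum of squared deviations about the known mean: SS = (12.2−9)² + (14.1−9)² + (5.7−9)² + (4.6−9)² + (10.2−9)² + (8−9)² = 68.94.
The Normal likelihood contributes (σ²)^(−n/2) exp(−SS/(2σ²)), so the posterior is Inverse-Gamma(α + n/2, β + SS/2) = Inverse-Gamma(8, 45.47).
The mode of Inverse-Gamma(a, b) is b/(a+1) = 45.47/9 ≈ 5.052.

σ̂²_MAP = 5.052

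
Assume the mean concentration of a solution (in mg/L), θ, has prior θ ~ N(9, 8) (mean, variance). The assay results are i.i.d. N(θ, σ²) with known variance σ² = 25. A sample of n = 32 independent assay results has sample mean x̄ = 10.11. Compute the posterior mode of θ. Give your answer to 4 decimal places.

n = 32, x̄ = 10.11.
For a Normal prior and Normal likelihood with known variance, the posterior is Normal; its mode equals its mean, the precision-weighted average.
Prior precision 1/σ₀² = 1/8 = 0.125; data precision n/σ² = 32/25 = 1.28.
θ̂ = (0.125·9 + 1.28·10.11) / (0.125 + 1.28) = 14.0658/1.405 = 70329/7025 ≈ 10.0112.

θ̂_MAP = 10.0112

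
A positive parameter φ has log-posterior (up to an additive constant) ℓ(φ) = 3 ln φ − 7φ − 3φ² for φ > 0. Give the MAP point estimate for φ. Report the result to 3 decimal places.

φ̂_MAP = 0.333

ℓ'(φ) = 3/φ − 7 − 6φ. Setting this to zero and multiplying by φ: 6φ² + 7φ − 3 = 0.
φ = (−7 + √(7² + 4·6·3)) / (2·6) = (−7 + √121) / 12 = (−7 + 11)/12 = 1/3.
ℓ''(φ) = −3/φ² − 6 < 0, confirming a maximum.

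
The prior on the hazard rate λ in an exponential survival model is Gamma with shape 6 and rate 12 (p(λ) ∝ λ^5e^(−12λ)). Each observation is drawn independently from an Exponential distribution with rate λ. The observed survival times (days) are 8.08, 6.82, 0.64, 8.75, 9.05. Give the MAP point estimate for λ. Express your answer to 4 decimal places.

λ̂_MAP = 0.2206

The Exponential(rate=λ) likelihood is ∝ λ^n e^(−λΣtᵢ). Here n = 5 and Σtᵢ = 8.08 + 6.82 + 0.64 + 8.75 + 9.05 = 33.34.
Posterior ∝ λ^5e^(−12λ) · λ^5e^(−33.34λ) = λ^10e^(−45.34λ), i.e. Gamma(11, 45.34).
Mode = (a−1)/b = 10/45.34 ≈ 0.2206.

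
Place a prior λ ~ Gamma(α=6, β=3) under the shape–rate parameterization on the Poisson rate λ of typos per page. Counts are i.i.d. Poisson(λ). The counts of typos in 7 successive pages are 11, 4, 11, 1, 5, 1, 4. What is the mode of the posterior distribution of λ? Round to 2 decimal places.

λ̂_MAP = 4.20

Σxᵢ = 11+4+11+1+5+1+4 = 37, with n = 7.
Posterior ∝ λ^5e^(−3λ) · λ^37e^(−7λ) = λ^42e^(−10λ), i.e. Gamma(shape=43, rate=10).
The mode of a Gamma(a, b) with a ≥ 1 (shape–rate) is (a−1)/b = 42/10 ≈ 4.20.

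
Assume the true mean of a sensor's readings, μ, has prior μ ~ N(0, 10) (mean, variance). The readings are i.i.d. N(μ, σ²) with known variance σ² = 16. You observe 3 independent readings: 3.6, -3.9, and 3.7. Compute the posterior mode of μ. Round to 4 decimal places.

μ̂_MAP = 0.7391

n = 3; x̄ = (3.6 + (-3.9) + 3.7)/3 = 3.4/3 = 17/15 ≈ 1.1333.
For a Normal prior and Normal likelihood with known variance, the posterior is Normal; its mode equals its mean, the precision-weighted average.
Prior precision 1/σ₀² = 1/10 = 0.1; data precision n/σ² = 3/16 = 0.1875.
μ̂ = (0.1·0 + 0.1875·(17/15)) / (0.1 + 0.1875) = 0.2125/0.2875 = 17/23 ≈ 0.7391.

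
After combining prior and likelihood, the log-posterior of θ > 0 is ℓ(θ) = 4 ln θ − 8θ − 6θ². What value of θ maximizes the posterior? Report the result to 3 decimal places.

θ̂_MAP = 0.333

ℓ'(θ) = 4/θ − 8 − 12θ. Setting this to zero and multiplying by θ: 12θ² + 8θ − 4 = 0.
θ = (−8 + √(8² + 4·12·4)) / (2·12) = (−8 + √256) / 24 = (−8 + 16)/24 = 1/3.
ℓ''(θ) = −4/θ² − 12 < 0, confirming a maximum.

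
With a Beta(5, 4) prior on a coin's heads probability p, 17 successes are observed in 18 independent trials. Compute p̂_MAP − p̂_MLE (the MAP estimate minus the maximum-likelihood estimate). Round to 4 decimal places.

MAP − MLE = -0.1044

Posterior is Beta(22, 5); MAP = (22−1)/(27−2) = 21/25 ≈ 0.84000.
MLE ignores the prior: p̂_MLE = k/n = 17/18 ≈ 0.94444.
Difference = 21/25 − 17/18 = -47/450 ≈ -0.1044.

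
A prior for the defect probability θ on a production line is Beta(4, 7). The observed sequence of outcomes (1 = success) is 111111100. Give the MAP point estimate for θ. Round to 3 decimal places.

θ̂_MAP = 0.556

Prior: Beta(4, 7).
Data: 7 successes in 9 trials (from the sequence). The binomial likelihood contributes θ^7(1−θ)^2, so the posterior is Beta(4+7, 7+2) = Beta(11, 9).
For Beta(a, b) with a, b > 1 the mode is (a−1)/(a+b−2) = 10/18 ≈ 0.556.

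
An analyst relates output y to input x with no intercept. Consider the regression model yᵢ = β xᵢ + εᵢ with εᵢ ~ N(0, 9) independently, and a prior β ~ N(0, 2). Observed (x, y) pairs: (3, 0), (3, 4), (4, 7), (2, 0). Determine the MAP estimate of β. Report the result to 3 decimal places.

log p(β | y) = −Σ(yᵢ − βxᵢ)²/(2·9) − β²/(2·2) + const.
Setting the derivative to zero: Σxᵢ(yᵢ − βxᵢ)/9 − β/2 = 0, so β = Σxᵢyᵢ / (Σxᵢ² + σ²/τ²).
Σxᵢyᵢ = 3·0 + 3·4 + 4·7 + 2·0 = 40; Σxᵢ² = 38; σ²/τ² = 4.5.
β̂_MAP = 40 / (38 + 4.5) = 40/42.5 ≈ 0.941.

β̂_MAP = 0.941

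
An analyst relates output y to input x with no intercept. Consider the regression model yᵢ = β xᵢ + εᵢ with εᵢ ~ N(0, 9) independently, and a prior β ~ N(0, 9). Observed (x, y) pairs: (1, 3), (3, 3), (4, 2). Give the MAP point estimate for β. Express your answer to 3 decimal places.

β̂_MAP = 0.741

log p(β | y) = −Σ(yᵢ − βxᵢ)²/(2·9) − β²/(2·9) + const.
Setting the derivative to zero: Σxᵢ(yᵢ − βxᵢ)/9 − β/9 = 0, so β = Σxᵢyᵢ / (Σxᵢ² + σ²/τ²).
Σxᵢyᵢ = 1·3 + 3·3 + 4·2 = 20; Σxᵢ² = 26; σ²/τ² = 1.
β̂_MAP = 20 / (26 + 1) = 20/27 ≈ 0.741.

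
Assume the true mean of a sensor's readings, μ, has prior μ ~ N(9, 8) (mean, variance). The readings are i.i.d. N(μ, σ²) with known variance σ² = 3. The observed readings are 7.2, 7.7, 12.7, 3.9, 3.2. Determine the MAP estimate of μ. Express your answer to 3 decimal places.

n = 5; x̄ = (7.2 + 7.7 + 12.7 + 3.9 + 3.2)/5 = 34.7/5 = 6.94.
For a Normal prior and Normal likelihood with known variance, the posterior is Normal; its mode equals its mean, the precision-weighted average.
Prior precision 1/σ₀² = 1/8 = 0.125; data precision n/σ² = 5/3.
μ̂ = (0.125·9 + (5/3)·6.94) / (0.125 + 5/3) = (1523/120)/(43/24) = 1523/215 ≈ 7.084.

μ̂_MAP = 7.084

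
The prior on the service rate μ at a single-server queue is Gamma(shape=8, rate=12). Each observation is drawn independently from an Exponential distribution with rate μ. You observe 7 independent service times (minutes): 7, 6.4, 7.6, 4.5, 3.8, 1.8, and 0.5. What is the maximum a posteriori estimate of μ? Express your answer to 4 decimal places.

The Exponential(rate=μ) likelihood is ∝ μ^n e^(−μΣtᵢ). Here n = 7 and Σtᵢ = 7 + 6.4 + 7.6 + 4.5 + 3.8 + 1.8 + 0.5 = 31.6.
Posterior ∝ μ^7e^(−12μ) · μ^7e^(−31.6μ) = μ^14e^(−43.6μ), i.e. Gamma(15, 43.6).
Mode = (a−1)/b = 14/43.6 ≈ 0.3211.

μ̂_MAP = 0.3211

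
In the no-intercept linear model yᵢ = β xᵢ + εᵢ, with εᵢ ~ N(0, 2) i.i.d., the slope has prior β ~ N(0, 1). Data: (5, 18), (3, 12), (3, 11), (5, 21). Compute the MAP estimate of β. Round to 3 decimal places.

log p(β | y) = −Σ(yᵢ − βxᵢ)²/(2·2) − β²/(2·1) + const.
Setting the derivative to zero: Σxᵢ(yᵢ − βxᵢ)/2 − β/1 = 0, so β = Σxᵢyᵢ / (Σxᵢ² + σ²/τ²).
Σxᵢyᵢ = 5·18 + 3·12 + 3·11 + 5·21 = 264; Σxᵢ² = 68; σ²/τ² = 2.
β̂_MAP = 264 / (68 + 2) = 264/70 ≈ 3.771.

β̂_MAP = 3.771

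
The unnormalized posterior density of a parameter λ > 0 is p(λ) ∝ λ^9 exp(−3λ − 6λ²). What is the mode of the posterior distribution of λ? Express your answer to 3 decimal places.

ℓ'(λ) = 9/λ − 3 − 12λ. Setting this to zero and multiplying by λ: 12λ² + 3λ − 9 = 0.
λ = (−3 + √(3² + 4·12·9)) / (2·12) = (−3 + √441) / 24 = (−3 + 21)/24 = 3/4.
ℓ''(λ) = −9/λ² − 12 < 0, confirming a maximum.

λ̂_MAP = 0.750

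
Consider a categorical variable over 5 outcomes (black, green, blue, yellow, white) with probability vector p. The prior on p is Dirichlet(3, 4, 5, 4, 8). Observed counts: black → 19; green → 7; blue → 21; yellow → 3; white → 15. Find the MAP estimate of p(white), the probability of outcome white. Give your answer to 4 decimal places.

MAP estimate of p(white) = 0.2619

The posterior is Dirichlet(αᵢ + nᵢ) = Dirichlet(22, 11, 26, 7, 23).
For a Dirichlet(a₁,…,a_K) with all aᵢ > 1, the mode has j-th component (aⱼ − 1)/(Σaᵢ − K).
Here Σaᵢ = 89 and K = 5, so p(white) = (23 − 1)/(89 − 5) = 22/84 ≈ 0.2619.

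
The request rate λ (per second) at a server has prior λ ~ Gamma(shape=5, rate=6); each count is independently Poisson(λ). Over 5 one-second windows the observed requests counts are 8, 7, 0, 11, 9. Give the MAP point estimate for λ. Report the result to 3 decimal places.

λ̂_MAP = 3.545

Σxᵢ = 8+7+0+11+9 = 35, with n = 5.
Posterior ∝ λ^4e^(−6λ) · λ^35e^(−5λ) = λ^39e^(−11λ), i.e. Gamma(shape=40, rate=11).
The mode of a Gamma(a, b) with a ≥ 1 (shape–rate) is (a−1)/b = 39/11 ≈ 3.545.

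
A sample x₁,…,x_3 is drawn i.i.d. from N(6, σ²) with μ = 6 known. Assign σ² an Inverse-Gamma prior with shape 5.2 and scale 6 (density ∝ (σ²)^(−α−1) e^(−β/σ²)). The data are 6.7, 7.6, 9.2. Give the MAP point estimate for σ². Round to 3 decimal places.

Sum of squared deviations about the known mean: SS = (6.7−6)² + (7.6−6)² + (9.2−6)² = 13.29.
The Normal likelihood contributes (σ²)^(−n/2) exp(−SS/(2σ²)), so the posterior is Inverse-Gamma(α + n/2, β + SS/2) = Inverse-Gamma(6.7, 12.645).
The mode of Inverse-Gamma(a, b) is b/(a+1) = 12.645/7.7 ≈ 1.642.

σ̂²_MAP = 1.642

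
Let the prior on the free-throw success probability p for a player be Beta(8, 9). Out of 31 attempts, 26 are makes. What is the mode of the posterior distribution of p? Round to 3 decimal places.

p̂_MAP = 0.717

Prior: Beta(8, 9).
Data: 26 successes in 31 trials. The binomial likelihood contributes p^26(1−p)^5, so the posterior is Beta(8+26, 9+5) = Beta(34, 14).
For Beta(a, b) with a, b > 1 the mode is (a−1)/(a+b−2) = 33/46 ≈ 0.717.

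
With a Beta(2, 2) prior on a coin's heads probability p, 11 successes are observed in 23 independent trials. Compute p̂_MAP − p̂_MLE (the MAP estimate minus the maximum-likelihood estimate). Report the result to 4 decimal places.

MAP − MLE = 0.0017

Posterior is Beta(13, 14); MAP = (13−1)/(27−2) = 12/25 ≈ 0.48000.
MLE ignores the prior: p̂_MLE = k/n = 11/23 ≈ 0.47826.
Difference = 12/25 − 11/23 = 1/575 ≈ 0.0017.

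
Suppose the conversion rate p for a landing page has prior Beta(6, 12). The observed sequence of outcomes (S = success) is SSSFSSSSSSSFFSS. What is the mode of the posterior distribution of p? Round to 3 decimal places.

p̂_MAP = 0.548

Prior: Beta(6, 12).
Data: 12 successes in 15 trials (from the sequence). The binomial likelihood contributes p^12(1−p)^3, so the posterior is Beta(6+12, 12+3) = Beta(18, 15).
For Beta(a, b) with a, b > 1 the mode is (a−1)/(a+b−2) = 17/31 ≈ 0.548.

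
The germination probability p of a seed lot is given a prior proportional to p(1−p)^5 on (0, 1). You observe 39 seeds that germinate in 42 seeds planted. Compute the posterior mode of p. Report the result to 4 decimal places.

p̂_MAP = 0.8333

The prior density ∝ p(1−p)^5 is the kernel of Beta(2, 6).
Data: 39 successes in 42 trials. The binomial likelihood contributes p^39(1−p)^3, so the posterior is Beta(2+39, 6+3) = Beta(41, 9).
For Beta(a, b) with a, b > 1 the mode is (a−1)/(a+b−2) = 40/48 ≈ 0.8333.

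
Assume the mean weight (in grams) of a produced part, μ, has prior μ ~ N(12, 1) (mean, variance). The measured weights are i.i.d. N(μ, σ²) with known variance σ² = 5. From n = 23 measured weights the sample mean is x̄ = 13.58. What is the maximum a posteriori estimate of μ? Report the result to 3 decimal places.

n = 23, x̄ = 13.58.
For a Normal prior and Normal likelihood with known variance, the posterior is Normal; its mode equals its mean, the precision-weighted average.
Prior precision 1/σ₀² = 1/1 = 1; data precision n/σ² = 23/5 = 4.6.
μ̂ = (1·12 + 4.6·13.58) / (1 + 4.6) = 74.468/5.6 = 18617/1400 ≈ 13.298.

μ̂_MAP = 13.298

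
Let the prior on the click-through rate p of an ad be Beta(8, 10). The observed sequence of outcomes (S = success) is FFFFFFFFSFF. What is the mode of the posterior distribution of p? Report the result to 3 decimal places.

p̂_MAP = 0.296

Prior: Beta(8, 10).
Data: 1 success in 11 trials (from the sequence). The binomial likelihood contributes p(1−p)^10, so the posterior is Beta(8+1, 10+10) = Beta(9, 20).
For Beta(a, b) with a, b > 1 the mode is (a−1)/(a+b−2) = 8/27 ≈ 0.296.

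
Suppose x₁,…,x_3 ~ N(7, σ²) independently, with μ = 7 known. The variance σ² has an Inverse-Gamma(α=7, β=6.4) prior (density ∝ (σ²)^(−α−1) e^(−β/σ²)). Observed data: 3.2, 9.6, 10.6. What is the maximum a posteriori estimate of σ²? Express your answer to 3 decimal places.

Sum of squared deviations about the known mean: SS = (3.2−7)² + (9.6−7)² + (10.6−7)² = 34.16.
The Normal likelihood contributes (σ²)^(−n/2) exp(−SS/(2σ²)), so the posterior is Inverse-Gamma(α + n/2, β + SS/2) = Inverse-Gamma(8.5, 23.48).
The mode of Inverse-Gamma(a, b) is b/(a+1) = 23.48/9.5 ≈ 2.472.

σ̂²_MAP = 2.472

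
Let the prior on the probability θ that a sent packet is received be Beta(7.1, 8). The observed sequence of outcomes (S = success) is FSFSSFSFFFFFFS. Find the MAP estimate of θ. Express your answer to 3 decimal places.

θ̂_MAP = 0.410

Prior: Beta(7.1, 8).
Data: 5 successes in 14 trials (from the sequence). The binomial likelihood contributes θ^5(1−θ)^9, so the posterior is Beta(7.1+5, 8+9) = Beta(12.1, 17).
For Beta(a, b) with a, b > 1 the mode is (a−1)/(a+b−2) = 11.1/27.1 ≈ 0.410.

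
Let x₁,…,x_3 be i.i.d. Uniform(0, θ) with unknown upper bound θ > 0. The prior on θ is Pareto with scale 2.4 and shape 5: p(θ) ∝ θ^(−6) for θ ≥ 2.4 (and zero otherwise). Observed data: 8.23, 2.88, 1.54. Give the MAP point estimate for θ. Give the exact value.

θ̂_MAP = 8.23

The Uniform(0, θ) likelihood is θ^(−n) for θ ≥ max(xᵢ), zero otherwise. Here max(xᵢ) = 8.23.
Posterior ∝ θ^(−6) · θ^(−3) = θ^(−9) on θ ≥ max(2.4, 8.23) = 8.23.
This density is strictly decreasing in θ, so the posterior mode lies at the lower boundary of the support.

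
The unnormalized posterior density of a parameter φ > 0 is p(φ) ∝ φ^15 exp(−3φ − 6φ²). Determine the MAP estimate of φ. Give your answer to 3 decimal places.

ℓ'(φ) = 15/φ − 3 − 12φ. Setting this to zero and multiplying by φ: 12φ² + 3φ − 15 = 0.
φ = (−3 + √(3² + 4·12·15)) / (2·12) = (−3 + √729) / 24 = (−3 + 27)/24 = 1.
ℓ''(φ) = −15/φ² − 12 < 0, confirming a maximum.

φ̂_MAP = 1.000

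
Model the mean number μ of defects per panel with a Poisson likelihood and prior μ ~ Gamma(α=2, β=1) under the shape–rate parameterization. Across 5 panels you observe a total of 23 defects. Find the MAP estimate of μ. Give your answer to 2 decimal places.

Σxᵢ = 23, n = 5.
Posterior ∝ μe^(−1μ) · μ^23e^(−5μ) = μ^24e^(−6μ), i.e. Gamma(shape=25, rate=6).
The mode of a Gamma(a, b) with a ≥ 1 (shape–rate) is (a−1)/b = 24/6 ≈ 4.00.

μ̂_MAP = 4.00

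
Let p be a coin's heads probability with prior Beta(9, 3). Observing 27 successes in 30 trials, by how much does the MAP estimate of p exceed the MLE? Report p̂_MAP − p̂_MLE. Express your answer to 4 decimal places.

Posterior is Beta(36, 6); MAP = (36−1)/(42−2) = 35/40 ≈ 0.87500.
MLE ignores the prior: p̂_MLE = k/n = 27/30 ≈ 0.90000.
Difference = 35/40 − 27/30 = -1/40 ≈ -0.0250.

MAP − MLE = -0.0250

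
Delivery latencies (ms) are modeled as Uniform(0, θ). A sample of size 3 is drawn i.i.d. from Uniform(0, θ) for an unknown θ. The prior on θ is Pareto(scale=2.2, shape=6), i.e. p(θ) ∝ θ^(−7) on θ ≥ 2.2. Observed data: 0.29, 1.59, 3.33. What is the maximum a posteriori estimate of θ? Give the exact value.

θ̂_MAP = 3.33

The Uniform(0, θ) likelihood is θ^(−n) for θ ≥ max(xᵢ), zero otherwise. Here max(xᵢ) = 3.33.
Posterior ∝ θ^(−7) · θ^(−3) = θ^(−10) on θ ≥ max(2.2, 3.33) = 3.33.
This density is strictly decreasing in θ, so the posterior mode lies at the lower boundary of the support.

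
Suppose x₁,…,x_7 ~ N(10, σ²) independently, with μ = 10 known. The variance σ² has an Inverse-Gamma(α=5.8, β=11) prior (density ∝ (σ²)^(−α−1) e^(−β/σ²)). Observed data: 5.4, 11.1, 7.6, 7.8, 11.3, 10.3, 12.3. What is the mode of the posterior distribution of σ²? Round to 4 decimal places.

σ̂²_MAP = 3.0117

Sum of squared deviations about the known mean: SS = (5.4−10)² + (11.1−10)² + (7.6−10)² + (7.8−10)² + (11.3−10)² + (10.3−10)² + (12.3−10)² = 40.04.
The Normal likelihood contributes (σ²)^(−n/2) exp(−SS/(2σ²)), so the posterior is Inverse-Gamma(α + n/2, β + SS/2) = Inverse-Gamma(9.3, 31.02).
The mode of Inverse-Gamma(a, b) is b/(a+1) = 31.02/10.3 ≈ 3.0117.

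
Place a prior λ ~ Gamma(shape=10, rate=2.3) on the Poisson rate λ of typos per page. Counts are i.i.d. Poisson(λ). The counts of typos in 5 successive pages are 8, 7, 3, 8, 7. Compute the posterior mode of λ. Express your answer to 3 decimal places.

Σxᵢ = 8+7+3+8+7 = 33, with n = 5.
Posterior ∝ λ^9e^(−2.3λ) · λ^33e^(−5λ) = λ^42e^(−7.3λ), i.e. Gamma(shape=43, rate=7.3).
The mode of a Gamma(a, b) with a ≥ 1 (shape–rate) is (a−1)/b = 42/7.3 ≈ 5.753.

λ̂_MAP = 5.753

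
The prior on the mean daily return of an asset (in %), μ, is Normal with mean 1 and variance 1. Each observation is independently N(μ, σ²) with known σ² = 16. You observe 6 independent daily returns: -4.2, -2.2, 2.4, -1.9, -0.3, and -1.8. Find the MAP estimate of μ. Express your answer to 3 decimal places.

n = 6; x̄ = ((-4.2) + (-2.2) + 2.4 + (-1.9) + (-0.3) + (-1.8))/6 = -8/6 = -4/3 ≈ -1.3333.
For a Normal prior and Normal likelihood with known variance, the posterior is Normal; its mode equals its mean, the precision-weighted average.
Prior precision 1/σ₀² = 1/1 = 1; data precision n/σ² = 6/16 = 0.375.
μ̂ = (1·1 + 0.375·(-4/3)) / (1 + 0.375) = 0.5/1.375 = 4/11 ≈ 0.364.

μ̂_MAP = 0.364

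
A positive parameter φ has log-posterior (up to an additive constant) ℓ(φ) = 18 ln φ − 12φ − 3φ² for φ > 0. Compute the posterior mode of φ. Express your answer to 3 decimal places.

φ̂_MAP = 1.000

ℓ'(φ) = 18/φ − 12 − 6φ. Setting this to zero and multiplying by φ: 6φ² + 12φ − 18 = 0.
φ = (−12 + √(12² + 4·6·18)) / (2·6) = (−12 + √576) / 12 = (−12 + 24)/12 = 1.
ℓ''(φ) = −18/φ² − 6 < 0, confirming a maximum.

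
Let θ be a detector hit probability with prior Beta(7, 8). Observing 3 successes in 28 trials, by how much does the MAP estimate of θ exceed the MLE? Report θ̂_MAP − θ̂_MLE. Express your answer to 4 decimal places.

Posterior is Beta(10, 33); MAP = (10−1)/(43−2) = 9/41 ≈ 0.21951.
MLE ignores the prior: θ̂_MLE = k/n = 3/28 ≈ 0.10714.
Difference = 9/41 − 3/28 = 129/1148 ≈ 0.1124.

MAP − MLE = 0.1124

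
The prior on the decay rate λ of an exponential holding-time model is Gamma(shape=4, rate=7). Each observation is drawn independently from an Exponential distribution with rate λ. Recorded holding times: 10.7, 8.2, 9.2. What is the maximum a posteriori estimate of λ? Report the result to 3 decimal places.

The Exponential(rate=λ) likelihood is ∝ λ^n e^(−λΣtᵢ). Here n = 3 and Σtᵢ = 10.7 + 8.2 + 9.2 = 28.1.
Posterior ∝ λ^3e^(−7λ) · λ^3e^(−28.1λ) = λ^6e^(−35.1λ), i.e. Gamma(7, 35.1).
Mode = (a−1)/b = 6/35.1 ≈ 0.171.

λ̂_MAP = 0.171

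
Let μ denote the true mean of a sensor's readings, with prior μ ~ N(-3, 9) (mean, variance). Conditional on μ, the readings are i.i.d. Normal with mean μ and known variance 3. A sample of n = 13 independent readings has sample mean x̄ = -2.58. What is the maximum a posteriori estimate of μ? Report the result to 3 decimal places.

μ̂_MAP = -2.591

n = 13, x̄ = -2.58.
For a Normal prior and Normal likelihood with known variance, the posterior is Normal; its mode equals its mean, the precision-weighted average.
Prior precision 1/σ₀² = 1/9; data precision n/σ² = 13/3.
μ̂ = ((1/9)·(-3) + (13/3)·(-2.58)) / (1/9 + 13/3) = (-1727/150)/(40/9) = -2.5905 ≈ -2.591.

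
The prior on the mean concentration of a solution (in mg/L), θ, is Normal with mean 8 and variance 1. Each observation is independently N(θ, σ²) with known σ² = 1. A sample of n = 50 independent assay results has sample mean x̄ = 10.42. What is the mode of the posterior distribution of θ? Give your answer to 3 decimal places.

n = 50, x̄ = 10.42.
For a Normal prior and Normal likelihood with known variance, the posterior is Normal; its mode equals its mean, the precision-weighted average.
Prior precision 1/σ₀² = 1/1 = 1; data precision n/σ² = 50/1 = 50.
θ̂ = (1·8 + 50·10.42) / (1 + 50) = 529/51 ≈ 10.373.

θ̂_MAP = 10.373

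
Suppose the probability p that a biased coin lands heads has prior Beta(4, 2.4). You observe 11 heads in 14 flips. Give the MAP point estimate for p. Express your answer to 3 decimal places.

Prior: Beta(4, 2.4).
Data: 11 successes in 14 trials. The binomial likelihood contributes p^11(1−p)^3, so the posterior is Beta(4+11, 2.4+3) = Beta(15, 5.4).
For Beta(a, b) with a, b > 1 the mode is (a−1)/(a+b−2) = 14/18.4 ≈ 0.761.

p̂_MAP = 0.761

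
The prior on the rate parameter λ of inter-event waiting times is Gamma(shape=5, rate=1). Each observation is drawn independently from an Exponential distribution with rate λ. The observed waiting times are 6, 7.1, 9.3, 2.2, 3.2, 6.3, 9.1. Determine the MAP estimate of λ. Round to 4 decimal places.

λ̂_MAP = 0.2489

The Exponential(rate=λ) likelihood is ∝ λ^n e^(−λΣtᵢ). Here n = 7 and Σtᵢ = 6 + 7.1 + 9.3 + 2.2 + 3.2 + 6.3 + 9.1 = 43.2.
Posterior ∝ λ^4e^(−1λ) · λ^7e^(−43.2λ) = λ^11e^(−44.2λ), i.e. Gamma(12, 44.2).
Mode = (a−1)/b = 11/44.2 ≈ 0.2489.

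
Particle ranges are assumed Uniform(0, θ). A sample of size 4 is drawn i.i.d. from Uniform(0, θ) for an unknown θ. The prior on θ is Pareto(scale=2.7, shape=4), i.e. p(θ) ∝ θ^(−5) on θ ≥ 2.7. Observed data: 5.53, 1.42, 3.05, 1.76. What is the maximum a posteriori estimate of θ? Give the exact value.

θ̂_MAP = 5.53

The Uniform(0, θ) likelihood is θ^(−n) for θ ≥ max(xᵢ), zero otherwise. Here max(xᵢ) = 5.53.
Posterior ∝ θ^(−5) · θ^(−4) = θ^(−9) on θ ≥ max(2.7, 5.53) = 5.53.
This density is strictly decreasing in θ, so the posterior mode lies at the lower boundary of the support.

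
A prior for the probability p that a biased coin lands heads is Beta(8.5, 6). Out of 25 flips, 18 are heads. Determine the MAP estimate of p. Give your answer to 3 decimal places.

Prior: Beta(8.5, 6).
Data: 18 successes in 25 trials. The binomial likelihood contributes p^18(1−p)^7, so the posterior is Beta(8.5+18, 6+7) = Beta(26.5, 13).
For Beta(a, b) with a, b > 1 the mode is (a−1)/(a+b−2) = 25.5/37.5 ≈ 0.680.

p̂_MAP = 0.680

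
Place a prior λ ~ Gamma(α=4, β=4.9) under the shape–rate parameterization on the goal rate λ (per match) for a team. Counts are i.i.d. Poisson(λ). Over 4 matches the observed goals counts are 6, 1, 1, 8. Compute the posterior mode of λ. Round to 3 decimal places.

λ̂_MAP = 2.135

Σxᵢ = 6+1+1+8 = 16, with n = 4.
Posterior ∝ λ^3e^(−4.9λ) · λ^16e^(−4λ) = λ^19e^(−8.9λ), i.e. Gamma(shape=20, rate=8.9).
The mode of a Gamma(a, b) with a ≥ 1 (shape–rate) is (a−1)/b = 19/8.9 ≈ 2.135.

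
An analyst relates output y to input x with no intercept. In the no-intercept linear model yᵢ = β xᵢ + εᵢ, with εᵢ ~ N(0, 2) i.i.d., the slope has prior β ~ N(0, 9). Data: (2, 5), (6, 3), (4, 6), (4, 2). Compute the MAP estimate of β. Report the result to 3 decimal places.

β̂_MAP = 0.831

log p(β | y) = −Σ(yᵢ − βxᵢ)²/(2·2) − β²/(2·9) + const.
Setting the derivative to zero: Σxᵢ(yᵢ − βxᵢ)/2 − β/9 = 0, so β = Σxᵢyᵢ / (Σxᵢ² + σ²/τ²).
Σxᵢyᵢ = 2·5 + 6·3 + 4·6 + 4·2 = 60; Σxᵢ² = 72; σ²/τ² = 2/9.
β̂_MAP = 60 / (72 + 2/9) = 60/(650/9) = 54/65 ≈ 0.831.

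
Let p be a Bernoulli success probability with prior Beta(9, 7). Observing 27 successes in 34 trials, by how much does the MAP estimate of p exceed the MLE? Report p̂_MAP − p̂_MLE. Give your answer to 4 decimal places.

Posterior is Beta(36, 14); MAP = (36−1)/(50−2) = 35/48 ≈ 0.72917.
MLE ignores the prior: p̂_MLE = k/n = 27/34 ≈ 0.79412.
Difference = 35/48 − 27/34 = -53/816 ≈ -0.0650.

MAP − MLE = -0.0650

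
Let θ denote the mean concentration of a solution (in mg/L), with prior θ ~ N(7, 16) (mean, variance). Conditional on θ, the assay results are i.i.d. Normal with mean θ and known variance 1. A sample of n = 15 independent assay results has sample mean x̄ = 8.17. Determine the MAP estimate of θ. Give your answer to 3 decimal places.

n = 15, x̄ = 8.17.
For a Normal prior and Normal likelihood with known variance, the posterior is Normal; its mode equals its mean, the precision-weighted average.
Prior precision 1/σ₀² = 1/16 = 0.0625; data precision n/σ² = 15/1 = 15.
θ̂ = (0.0625·7 + 15·8.17) / (0.0625 + 15) = 122.9875/15.0625 = 9839/1205 ≈ 8.165.

θ̂_MAP = 8.165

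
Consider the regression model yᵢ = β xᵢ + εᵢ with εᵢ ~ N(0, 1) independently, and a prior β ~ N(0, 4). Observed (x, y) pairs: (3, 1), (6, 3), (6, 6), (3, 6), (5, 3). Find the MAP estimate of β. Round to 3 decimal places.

β̂_MAP = 0.781

log p(β | y) = −Σ(yᵢ − βxᵢ)²/(2·1) − β²/(2·4) + const.
Setting the derivative to zero: Σxᵢ(yᵢ − βxᵢ)/1 − β/4 = 0, so β = Σxᵢyᵢ / (Σxᵢ² + σ²/τ²).
Σxᵢyᵢ = 3·1 + 6·3 + 6·6 + 3·6 + 5·3 = 90; Σxᵢ² = 115; σ²/τ² = 0.25.
β̂_MAP = 90 / (115 + 0.25) = 90/115.25 ≈ 0.781.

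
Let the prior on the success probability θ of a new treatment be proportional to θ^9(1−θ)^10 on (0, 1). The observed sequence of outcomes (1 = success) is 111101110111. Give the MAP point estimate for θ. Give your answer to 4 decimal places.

The prior density ∝ θ^9(1−θ)^10 is the kernel of Beta(10, 11).
Data: 10 successes in 12 trials (from the sequence). The binomial likelihood contributes θ^10(1−θ)^2, so the posterior is Beta(10+10, 11+2) = Beta(20, 13).
For Beta(a, b) with a, b > 1 the mode is (a−1)/(a+b−2) = 19/31 ≈ 0.6129.

θ̂_MAP = 0.6129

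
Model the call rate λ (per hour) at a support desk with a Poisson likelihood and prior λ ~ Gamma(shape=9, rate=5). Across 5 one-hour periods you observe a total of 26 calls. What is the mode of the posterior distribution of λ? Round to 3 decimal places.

λ̂_MAP = 3.400

Σxᵢ = 26, n = 5.
Posterior ∝ λ^8e^(−5λ) · λ^26e^(−5λ) = λ^34e^(−10λ), i.e. Gamma(shape=35, rate=10).
The mode of a Gamma(a, b) with a ≥ 1 (shape–rate) is (a−1)/b = 34/10 ≈ 3.400.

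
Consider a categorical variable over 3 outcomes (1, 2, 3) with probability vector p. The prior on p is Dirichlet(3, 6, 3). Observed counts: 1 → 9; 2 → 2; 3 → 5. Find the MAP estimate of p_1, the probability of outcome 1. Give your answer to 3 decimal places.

MAP estimate: 0.440

The posterior is Dirichlet(αᵢ + nᵢ) = Dirichlet(12, 8, 8).
For a Dirichlet(a₁,…,a_K) with all aᵢ > 1, the mode has j-th component (aⱼ − 1)/(Σaᵢ − K).
Here Σaᵢ = 28 and K = 3, so p_1 = (12 − 1)/(28 − 3) = 11/25 ≈ 0.440.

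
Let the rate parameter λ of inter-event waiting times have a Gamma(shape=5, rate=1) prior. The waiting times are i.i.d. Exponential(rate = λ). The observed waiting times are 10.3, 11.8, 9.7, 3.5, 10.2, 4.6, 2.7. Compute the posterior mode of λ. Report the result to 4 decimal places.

λ̂_MAP = 0.2045

The Exponential(rate=λ) likelihood is ∝ λ^n e^(−λΣtᵢ). Here n = 7 and Σtᵢ = 10.3 + 11.8 + 9.7 + 3.5 + 10.2 + 4.6 + 2.7 = 52.8.
Posterior ∝ λ^4e^(−1λ) · λ^7e^(−52.8λ) = λ^11e^(−53.8λ), i.e. Gamma(12, 53.8).
Mode = (a−1)/b = 11/53.8 ≈ 0.2045.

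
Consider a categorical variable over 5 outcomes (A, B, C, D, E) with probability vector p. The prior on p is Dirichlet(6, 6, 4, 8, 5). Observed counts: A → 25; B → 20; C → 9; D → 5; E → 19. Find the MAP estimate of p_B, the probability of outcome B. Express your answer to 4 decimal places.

MAP estimate of p_B = 0.2451

The posterior is Dirichlet(αᵢ + nᵢ) = Dirichlet(31, 26, 13, 13, 24).
For a Dirichlet(a₁,…,a_K) with all aᵢ > 1, the mode has j-th component (aⱼ − 1)/(Σaᵢ − K).
Here Σaᵢ = 107 and K = 5, so p_B = (26 − 1)/(107 − 5) = 25/102 ≈ 0.2451.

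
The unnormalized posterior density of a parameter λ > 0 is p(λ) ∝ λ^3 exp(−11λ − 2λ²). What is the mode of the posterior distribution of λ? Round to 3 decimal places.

ℓ'(λ) = 3/λ − 11 − 4λ. Setting this to zero and multiplying by λ: 4λ² + 11λ − 3 = 0.
λ = (−11 + √(11² + 4·4·3)) / (2·4) = (−11 + √169) / 8 = (−11 + 13)/8 = 1/4.
ℓ''(λ) = −3/λ² − 4 < 0, confirming a maximum.

λ̂_MAP = 0.250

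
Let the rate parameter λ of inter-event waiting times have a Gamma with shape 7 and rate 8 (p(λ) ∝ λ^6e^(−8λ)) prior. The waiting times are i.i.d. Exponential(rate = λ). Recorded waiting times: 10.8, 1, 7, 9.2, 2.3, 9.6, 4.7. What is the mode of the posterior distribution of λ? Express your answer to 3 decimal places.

The Exponential(rate=λ) likelihood is ∝ λ^n e^(−λΣtᵢ). Here n = 7 and Σtᵢ = 10.8 + 1 + 7 + 9.2 + 2.3 + 9.6 + 4.7 = 44.6.
Posterior ∝ λ^6e^(−8λ) · λ^7e^(−44.6λ) = λ^13e^(−52.6λ), i.e. Gamma(14, 52.6).
Mode = (a−1)/b = 13/52.6 ≈ 0.247.

λ̂_MAP = 0.247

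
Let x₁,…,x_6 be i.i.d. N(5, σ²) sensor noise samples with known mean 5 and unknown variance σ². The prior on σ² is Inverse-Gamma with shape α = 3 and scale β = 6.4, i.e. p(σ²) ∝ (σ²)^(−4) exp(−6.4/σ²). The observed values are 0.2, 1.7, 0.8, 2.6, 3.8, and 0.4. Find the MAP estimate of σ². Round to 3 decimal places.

σ̂²_MAP = 6.624

Sum of squared deviations about the known mean: SS = (0.2−5)² + (1.7−5)² + (0.8−5)² + (2.6−5)² + (3.8−5)² + (0.4−5)² = 79.93.
The Normal likelihood contributes (σ²)^(−n/2) exp(−SS/(2σ²)), so the posterior is Inverse-Gamma(α + n/2, β + SS/2) = Inverse-Gamma(6, 46.365).
The mode of Inverse-Gamma(a, b) is b/(a+1) = 46.365/7 ≈ 6.624.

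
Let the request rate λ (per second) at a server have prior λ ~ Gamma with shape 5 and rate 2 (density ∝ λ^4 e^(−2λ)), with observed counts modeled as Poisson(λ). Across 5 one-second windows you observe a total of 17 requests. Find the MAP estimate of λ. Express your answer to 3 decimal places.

λ̂_MAP = 3.000

Σxᵢ = 17, n = 5.
Posterior ∝ λ^4e^(−2λ) · λ^17e^(−5λ) = λ^21e^(−7λ), i.e. Gamma(shape=22, rate=7).
The mode of a Gamma(a, b) with a ≥ 1 (shape–rate) is (a−1)/b = 21/7 ≈ 3.000.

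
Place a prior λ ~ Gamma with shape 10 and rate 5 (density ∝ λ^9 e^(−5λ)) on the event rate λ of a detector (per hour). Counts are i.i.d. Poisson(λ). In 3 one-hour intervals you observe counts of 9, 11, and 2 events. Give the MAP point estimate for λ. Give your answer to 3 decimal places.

λ̂_MAP = 3.875

Σxᵢ = 9+11+2 = 22, with n = 3.
Posterior ∝ λ^9e^(−5λ) · λ^22e^(−3λ) = λ^31e^(−8λ), i.e. Gamma(shape=32, rate=8).
The mode of a Gamma(a, b) with a ≥ 1 (shape–rate) is (a−1)/b = 31/8 ≈ 3.875.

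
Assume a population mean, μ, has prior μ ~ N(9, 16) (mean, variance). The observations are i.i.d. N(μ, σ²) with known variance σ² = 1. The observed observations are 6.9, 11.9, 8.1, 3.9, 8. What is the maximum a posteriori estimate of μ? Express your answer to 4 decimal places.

μ̂_MAP = 7.7753

n = 5; x̄ = (6.9 + 11.9 + 8.1 + 3.9 + 8)/5 = 38.8/5 = 7.76.
For a Normal prior and Normal likelihood with known variance, the posterior is Normal; its mode equals its mean, the precision-weighted average.
Prior precision 1/σ₀² = 1/16 = 0.0625; data precision n/σ² = 5/1 = 5.
μ̂ = (0.0625·9 + 5·7.76) / (0.0625 + 5) = 39.3625/5.0625 = 3149/405 ≈ 7.7753.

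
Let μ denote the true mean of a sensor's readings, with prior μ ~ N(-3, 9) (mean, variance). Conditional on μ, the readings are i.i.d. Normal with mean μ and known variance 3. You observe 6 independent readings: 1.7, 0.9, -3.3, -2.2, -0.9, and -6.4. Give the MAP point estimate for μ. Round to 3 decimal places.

n = 6; x̄ = (1.7 + 0.9 + (-3.3) + (-2.2) + (-0.9) + (-6.4))/6 = -10.2/6 = -1.7.
For a Normal prior and Normal likelihood with known variance, the posterior is Normal; its mode equals its mean, the precision-weighted average.
Prior precision 1/σ₀² = 1/9; data precision n/σ² = 6/3 = 2.
μ̂ = ((1/9)·(-3) + 2·(-1.7)) / (1/9 + 2) = (-56/15)/(19/9) = -168/95 ≈ -1.768.

μ̂_MAP = -1.768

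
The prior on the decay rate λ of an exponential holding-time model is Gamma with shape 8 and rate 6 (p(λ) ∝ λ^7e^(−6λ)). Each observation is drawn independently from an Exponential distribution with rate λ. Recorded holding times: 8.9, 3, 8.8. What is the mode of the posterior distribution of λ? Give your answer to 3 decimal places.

λ̂_MAP = 0.375

The Exponential(rate=λ) likelihood is ∝ λ^n e^(−λΣtᵢ). Here n = 3 and Σtᵢ = 8.9 + 3 + 8.8 = 20.7.
Posterior ∝ λ^7e^(−6λ) · λ^3e^(−20.7λ) = λ^10e^(−26.7λ), i.e. Gamma(11, 26.7).
Mode = (a−1)/b = 10/26.7 ≈ 0.375.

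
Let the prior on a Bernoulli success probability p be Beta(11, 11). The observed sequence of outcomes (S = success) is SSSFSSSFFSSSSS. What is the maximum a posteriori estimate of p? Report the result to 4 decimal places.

Prior: Beta(11, 11).
Data: 11 successes in 14 trials (from the sequence). The binomial likelihood contributes p^11(1−p)^3, so the posterior is Beta(11+11, 11+3) = Beta(22, 14).
For Beta(a, b) with a, b > 1 the mode is (a−1)/(a+b−2) = 21/34 ≈ 0.6176.

p̂_MAP = 0.6176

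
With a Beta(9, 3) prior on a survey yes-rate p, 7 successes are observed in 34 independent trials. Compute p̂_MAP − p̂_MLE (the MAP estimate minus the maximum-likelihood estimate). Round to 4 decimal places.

Posterior is Beta(16, 30); MAP = (16−1)/(46−2) = 15/44 ≈ 0.34091.
MLE ignores the prior: p̂_MLE = k/n = 7/34 ≈ 0.20588.
Difference = 15/44 − 7/34 = 101/748 ≈ 0.1350.

MAP − MLE = 0.1350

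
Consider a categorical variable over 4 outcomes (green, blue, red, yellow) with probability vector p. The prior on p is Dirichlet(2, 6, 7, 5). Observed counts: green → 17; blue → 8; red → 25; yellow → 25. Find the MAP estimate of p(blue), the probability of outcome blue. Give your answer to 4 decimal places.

MAP estimate of p(blue) = 0.1429

The posterior is Dirichlet(αᵢ + nᵢ) = Dirichlet(19, 14, 32, 30).
For a Dirichlet(a₁,…,a_K) with all aᵢ > 1, the mode has j-th component (aⱼ − 1)/(Σaᵢ − K).
Here Σaᵢ = 95 and K = 4, so p(blue) = (14 − 1)/(95 − 4) = 13/91 ≈ 0.1429.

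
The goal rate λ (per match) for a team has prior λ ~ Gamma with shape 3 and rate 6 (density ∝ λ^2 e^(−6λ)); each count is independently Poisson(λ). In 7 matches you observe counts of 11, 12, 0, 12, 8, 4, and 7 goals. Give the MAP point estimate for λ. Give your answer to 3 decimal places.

Σxᵢ = 11+12+0+12+8+4+7 = 54, with n = 7.
Posterior ∝ λ^2e^(−6λ) · λ^54e^(−7λ) = λ^56e^(−13λ), i.e. Gamma(shape=57, rate=13).
The mode of a Gamma(a, b) with a ≥ 1 (shape–rate) is (a−1)/b = 56/13 ≈ 4.308.

λ̂_MAP = 4.308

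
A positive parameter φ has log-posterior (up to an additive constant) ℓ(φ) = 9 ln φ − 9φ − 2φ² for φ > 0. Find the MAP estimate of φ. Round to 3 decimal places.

ℓ'(φ) = 9/φ − 9 − 4φ. Setting this to zero and multiplying by φ: 4φ² + 9φ − 9 = 0.
φ = (−9 + √(9² + 4·4·9)) / (2·4) = (−9 + √225) / 8 = (−9 + 15)/8 = 3/4.
ℓ''(φ) = −9/φ² − 4 < 0, confirming a maximum.

φ̂_MAP = 0.750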